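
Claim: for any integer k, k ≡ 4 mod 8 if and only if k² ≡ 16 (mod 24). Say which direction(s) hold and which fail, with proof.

Neither direction holds.

(→) This fails: take k = 12. Then 12 ≡ 4 (mod 8), but 12² = 144 ≡ 0 (mod 24), not 16.

(←) This fails: take k = 8. Then 8² = 64 ≡ 16 (mod 24), yet 8 ≡ 0 (mod 8), not 4.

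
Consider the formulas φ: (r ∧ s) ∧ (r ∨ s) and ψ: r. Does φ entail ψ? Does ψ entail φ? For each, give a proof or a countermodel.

Only the forward direction holds.

(←) This fails. Under s = F, r = T, the left side is false but the right side is true.

(→) Assume the antecedent. If s is true, the antecedent forces (s = T, r = T), and r holds there. If s is false, the antecedent cannot hold. Either way r holds.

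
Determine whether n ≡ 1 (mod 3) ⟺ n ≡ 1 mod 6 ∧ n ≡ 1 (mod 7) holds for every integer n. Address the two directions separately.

[⇒] This fails: n = 34 gives 34 ≡ 1 (mod 3) but 34 ≡ 4 (mod 6), so the conjunction on the right does not hold.

[⇐] Conversely, if n ≡ 1 (mod 6) and n ≡ 1 (mod 7), then by the Chinese remainder theorem n ≡ 1 (mod 42). Since 1 ≡ 1 (mod 3) and 3 ∣ 42, we get n ≡ 1 (mod 3).

The forward direction fails; the converse holds.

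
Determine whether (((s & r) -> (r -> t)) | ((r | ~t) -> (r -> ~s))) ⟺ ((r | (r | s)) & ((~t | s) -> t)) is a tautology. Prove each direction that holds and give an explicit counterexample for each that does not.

The forward direction fails; the converse holds.

(→) This fails. Under r = F, s = F, t = F, the left side is true but the right side is false.

(←) Assume the antecedent. If r is true, the antecedent forces (r = T, s = F, t = T) or (r = T, s = T, t = T), and the consequent holds there. If r is false, the consequent reduces to true regardless of the other variables. Either way the consequent holds.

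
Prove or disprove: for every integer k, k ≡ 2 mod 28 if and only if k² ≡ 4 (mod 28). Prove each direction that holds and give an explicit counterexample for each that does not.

(⟹) Suppose k ≡ 2 mod 28. Write k = 28j + 2. Then (28j + 2)² = 784j² + 112j + 4 = 28(28j² + 4j) + 4, so k² ≡ 4 (mod 28).

(⟸) This fails: take k = 12. Then 12² = 144 ≡ 4 (mod 28), yet 12 ≡ 12 (mod 28), not 2.

Only the forward implication holds.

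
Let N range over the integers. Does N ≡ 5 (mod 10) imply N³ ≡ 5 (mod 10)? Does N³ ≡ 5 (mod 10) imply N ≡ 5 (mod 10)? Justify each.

Both directions hold; the statement is true.

(⟹) Suppose N ≡ 5 (mod 10). Write N = 10j + 5. Then (10j + 5)³ = 1000j³ + 1500j² + 750j + 125 = 10(100j³ + 150j² + 75j + 12) + 5, so N³ ≡ 5 (mod 10).

(⟸) Conversely, suppose N³ ≡ 5 (mod 10). The only residue r in {0, …, 9} with r³ ≡ 5 (mod 10) is r = 5, so N ≡ 5 (mod 10).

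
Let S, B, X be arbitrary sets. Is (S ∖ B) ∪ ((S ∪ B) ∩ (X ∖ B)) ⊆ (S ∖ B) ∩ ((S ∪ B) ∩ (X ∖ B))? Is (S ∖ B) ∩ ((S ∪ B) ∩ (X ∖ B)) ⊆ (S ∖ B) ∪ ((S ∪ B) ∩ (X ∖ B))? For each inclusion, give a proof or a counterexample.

Only the reverse inclusion holds.

(⊇) Let x ∈ (S ∖ B) ∩ ((S ∪ B) ∩ (X ∖ B)). Then x ∈ S ∩ X and x ∉ B, from which x ∈ (S ∖ B) ∪ ((S ∪ B) ∩ (X ∖ B)).

(⊆) This inclusion fails. Take S = {1}, B = ∅, X = ∅; then 1 ∈ (S ∖ B) ∪ ((S ∪ B) ∩ (X ∖ B)) but 1 ∉ (S ∖ B) ∩ ((S ∪ B) ∩ (X ∖ B)).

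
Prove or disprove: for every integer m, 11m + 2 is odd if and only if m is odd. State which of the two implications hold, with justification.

Forward direction. Suppose 11m + 2 is odd. Since 11 is odd, 11m and m have the same parity, so 11m + 2 ≡ m + 2 (mod 2). As 2 is even, 11m + 2 is odd exactly when m is odd. Thus m is odd.

Converse. Suppose m is odd; write m = 2j + 1. Then 11m + 2 = 11·(2j + 1) + 2 = 2·11j + 13, which is odd.

The biconditional holds.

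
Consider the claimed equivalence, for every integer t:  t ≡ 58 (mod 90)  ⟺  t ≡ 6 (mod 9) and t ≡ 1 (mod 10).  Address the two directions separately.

Forward direction. This fails: t = 58 gives 58 ≡ 58 (mod 90) but 58 ≡ 4 (mod 9), so the conjunction on the right does not hold.

Converse. This fails: t = 51 satisfies both congruences on the right (51 ≡ 6 mod 9 and 51 ≡ 1 mod 10) yet 51 ≡ 51 (mod 90), not 58.

Neither implication holds.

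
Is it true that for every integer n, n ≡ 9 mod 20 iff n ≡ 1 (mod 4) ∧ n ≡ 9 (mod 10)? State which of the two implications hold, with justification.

[⇒] Suppose n ≡ 9 (mod 20); write n = 20j + 9. Since 4 ∣ 20, reducing mod 4 gives n ≡ 9 ≡ 1 (mod 4); since 10 ∣ 20, reducing mod 10 gives n ≡ 9 (mod 10).

[⇐] Conversely, if n ≡ 1 (mod 4) and n ≡ 9 (mod 10), then by the Chinese remainder theorem n ≡ 9 (mod 20). This is exactly n ≡ 9 (mod 20).

Both implications hold.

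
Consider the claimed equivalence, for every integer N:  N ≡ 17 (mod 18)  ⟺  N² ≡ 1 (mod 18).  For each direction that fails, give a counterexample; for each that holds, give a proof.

Converse. This fails: take N = 1. Then 1² = 1 ≡ 1 (mod 18), yet 1 ≡ 1 (mod 18), not 17.

Forward direction. Suppose N ≡ 17 (mod 18). Write N = 18j + 17. Then (18j + 17)² = 324j² + 612j + 289 = 18(18j² + 34j + 16) + 1, so N² ≡ 1 (mod 18).

The forward direction holds; the converse fails.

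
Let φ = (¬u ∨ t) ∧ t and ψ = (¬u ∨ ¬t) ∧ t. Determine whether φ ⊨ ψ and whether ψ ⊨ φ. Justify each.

The forward direction fails; the converse holds.

(⟸) Assume the antecedent. If u is true, the antecedent cannot hold. If u is false, the antecedent forces (u = F, t = T), and (¬u ∨ t) ∧ t holds there. Either way (¬u ∨ t) ∧ t holds.

(⟹) This fails. Under u = T, t = T, the left side is true but the right side is false.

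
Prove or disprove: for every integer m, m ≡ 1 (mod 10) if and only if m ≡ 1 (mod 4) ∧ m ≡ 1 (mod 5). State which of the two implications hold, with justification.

(⟸) If m ≡ 1 (mod 4) and m ≡ 1 (mod 5), then by the Chinese remainder theorem m ≡ 1 (mod 20). Since 1 ≡ 1 (mod 10) and 10 ∣ 20, we get m ≡ 1 (mod 10).

(⟹) This fails: m = 11 gives 11 ≡ 1 (mod 10) but 11 ≡ 3 (mod 4), so the conjunction on the right does not hold.

Not equivalent: only (⇐) holds.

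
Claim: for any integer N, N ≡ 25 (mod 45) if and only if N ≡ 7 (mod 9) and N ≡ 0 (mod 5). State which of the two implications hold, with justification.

Both directions hold; the statement is true.

(→) Suppose N ≡ 25 (mod 45); write N = 45j + 25. Since 9 ∣ 45, reducing mod 9 gives N ≡ 25 ≡ 7 (mod 9); since 5 ∣ 45, reducing mod 5 gives N ≡ 25 ≡ 0 (mod 5).

(←) Conversely, if N ≡ 7 (mod 9) and N ≡ 0 (mod 5), then by the Chinese remainder theorem N ≡ 25 (mod 45). This is exactly N ≡ 25 (mod 45).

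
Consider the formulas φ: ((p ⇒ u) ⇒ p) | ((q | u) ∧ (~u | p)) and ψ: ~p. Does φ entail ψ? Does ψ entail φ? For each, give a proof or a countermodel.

Neither implication holds.

[⇒] This fails. Under u = F, q = F, p = T, the left side is true but the right side is false.

[⇐] This fails. Under u = F, q = F, p = F, the left side is false but the right side is true.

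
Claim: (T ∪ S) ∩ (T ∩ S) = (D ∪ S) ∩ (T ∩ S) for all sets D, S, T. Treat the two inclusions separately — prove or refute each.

The two sets are equal.

(⊆) Let x ∈ (T ∪ S) ∩ (T ∩ S). Then either x ∈ S ∩ T and x ∉ D; or x ∈ D ∩ S ∩ T. In each case x ∈ (D ∪ S) ∩ (T ∩ S), so (T ∪ S) ∩ (T ∩ S) ⊆ (D ∪ S) ∩ (T ∩ S).

(⊇) Let x ∈ (D ∪ S) ∩ (T ∩ S). Then either x ∈ S ∩ T and x ∉ D; or x ∈ D ∩ S ∩ T. In each case x ∈ (T ∪ S) ∩ (T ∩ S), so (D ∪ S) ∩ (T ∩ S) ⊆ (T ∪ S) ∩ (T ∩ S).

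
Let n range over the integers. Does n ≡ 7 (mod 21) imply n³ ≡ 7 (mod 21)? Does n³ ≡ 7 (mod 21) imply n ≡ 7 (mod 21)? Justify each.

Equivalent; both directions hold.

[⇒] Suppose n ≡ 7 (mod 21). Write n = 21j + 7. Then (21j + 7)³ = 9261j³ + 9261j² + 3087j + 343 = 21(441j³ + 441j² + 147j + 16) + 7, so n³ ≡ 7 (mod 21).

[⇐] Conversely, suppose n³ ≡ 7 (mod 21). The only residue r in {0, …, 20} with r³ ≡ 7 (mod 21) is r = 7, so n ≡ 7 (mod 21).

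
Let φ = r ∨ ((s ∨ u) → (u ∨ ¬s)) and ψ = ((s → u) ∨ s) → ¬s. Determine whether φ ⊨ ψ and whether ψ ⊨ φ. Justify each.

Only the reverse direction holds.

[⇒] This fails. Under r = T, u = F, s = T, the left side is true but the right side is false.

[⇐] Assume the antecedent. If r is true, r ∨ ((s ∨ u) → (u ∨ ¬s)) reduces to true regardless of the other variables. If r is false, the antecedent forces (r = F, u = F, s = F) or (r = F, u = T, s = F), and r ∨ ((s ∨ u) → (u ∨ ¬s)) holds there. Either way r ∨ ((s ∨ u) → (u ∨ ¬s)) holds.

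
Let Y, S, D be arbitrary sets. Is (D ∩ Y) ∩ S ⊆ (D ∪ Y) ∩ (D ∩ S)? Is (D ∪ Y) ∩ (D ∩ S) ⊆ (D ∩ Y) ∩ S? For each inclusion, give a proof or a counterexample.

(⟹) Let x ∈ (D ∩ Y) ∩ S. Then x ∈ Y ∩ S ∩ D, from which x ∈ (D ∪ Y) ∩ (D ∩ S).

(⟸) This inclusion fails. Take Y = ∅, S = {1}, D = {1}; then 1 ∈ (D ∪ Y) ∩ (D ∩ S) but 1 ∉ (D ∩ Y) ∩ S.

(⊆) holds; (⊇) fails.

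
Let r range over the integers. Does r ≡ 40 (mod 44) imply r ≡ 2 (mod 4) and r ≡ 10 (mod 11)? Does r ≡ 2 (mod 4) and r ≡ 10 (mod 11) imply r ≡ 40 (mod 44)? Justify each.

(⟹) This fails: r = 40 gives 40 ≡ 40 (mod 44) but 40 ≡ 0 (mod 4), so the conjunction on the right does not hold.

(⟸) This fails: r = 10 satisfies both congruences on the right (10 ≡ 2 mod 4 and 10 ≡ 10 mod 11) yet 10 ≡ 10 (mod 44), not 40.

Both directions fail.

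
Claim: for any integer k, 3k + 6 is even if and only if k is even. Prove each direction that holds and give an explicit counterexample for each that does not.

Both directions hold.

Forward direction. Suppose 3k + 6 is even. Since 3 is odd, 3k and k have the same parity, so 3k + 6 ≡ k + 6 (mod 2). As 6 is even, 3k + 6 is even exactly when k is even. Thus k is even.

Converse. Suppose k is even; write k = 2j. Then 3k + 6 = 3·(2j) + 6 = 2·3j + 6, which is even.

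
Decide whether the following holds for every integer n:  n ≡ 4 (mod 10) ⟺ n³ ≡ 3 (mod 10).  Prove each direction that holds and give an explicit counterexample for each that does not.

Both directions fail.

(→) This fails: take n = 4. Then 4 ≡ 4 (mod 10), but 4³ = 64 ≡ 4 (mod 10), not 3.

(←) This fails: take n = 7. Then 7³ = 343 ≡ 3 (mod 10), yet 7 ≡ 7 (mod 10), not 4.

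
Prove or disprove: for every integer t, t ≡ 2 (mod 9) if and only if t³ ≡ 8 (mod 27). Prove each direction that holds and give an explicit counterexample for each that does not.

Both implications hold.

(→) Suppose t ≡ 2 (mod 9). Working modulo 27, t ∈ {2, 11, 20}; for each such r, r³ ≡ 8 (mod 27).

(←) Conversely, the residues r modulo 27 with r³ ≡ 8 (mod 27) are exactly {2, 11, 20}, and each is ≡ 2 (mod 9).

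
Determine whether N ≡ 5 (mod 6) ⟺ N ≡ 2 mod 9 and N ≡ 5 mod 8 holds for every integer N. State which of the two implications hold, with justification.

(⇒) fails; (⇐) holds.

(⇒) This fails: N = 65 gives 65 ≡ 5 (mod 6) but 65 ≡ 1 (mod 8), so the conjunction on the right does not hold.

(⇐) Conversely, if N ≡ 2 (mod 9) and N ≡ 5 (mod 8), then by the Chinese remainder theorem N ≡ 29 (mod 72). Since 29 ≡ 5 (mod 6) and 6 ∣ 72, we get N ≡ 5 (mod 6).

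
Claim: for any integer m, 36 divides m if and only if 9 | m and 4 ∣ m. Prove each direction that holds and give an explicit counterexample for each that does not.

Both implications hold.

Forward direction. If 36 ∣ m, write m = 36q. Since 36 = 4·9, m = 9·(4q), so 9 ∣ m; and since 36 = 9·4, m = 4·(9q), so 4 ∣ m.

Converse. Suppose 9 ∣ m and 4 ∣ m. Any common multiple of 9 and 4 is a multiple of their lcm; here gcd(9, 4) = 1, so lcm(9, 4) = 9·4 = 36, so 36 ∣ m.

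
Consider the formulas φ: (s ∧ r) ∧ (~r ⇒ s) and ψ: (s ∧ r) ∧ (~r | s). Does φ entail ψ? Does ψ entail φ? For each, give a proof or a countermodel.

The biconditional holds.

Converse. Assume the antecedent. If s is true, the antecedent forces (s = T, r = T), and (s ∧ r) ∧ (~r ⇒ s) holds there. If s is false, the antecedent cannot hold. Either way (s ∧ r) ∧ (~r ⇒ s) holds.

Forward direction. Assume the antecedent. If s is true, the antecedent forces (s = T, r = T), and (s ∧ r) ∧ (~r | s) holds there. If s is false, the antecedent cannot hold. Either way (s ∧ r) ∧ (~r | s) holds.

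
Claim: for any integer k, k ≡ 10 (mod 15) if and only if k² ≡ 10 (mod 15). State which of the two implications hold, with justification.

(⟹) Suppose k ≡ 10 (mod 15). Write k = 15j + 10. Then (15j + 10)² = 225j² + 300j + 100 = 15(15j² + 20j + 6) + 10, so k² ≡ 10 (mod 15).

(⟸) This fails: take k = 5. Then 5² = 25 ≡ 10 (mod 15), yet 5 ≡ 5 (mod 15), not 10.

The forward direction holds; the converse fails.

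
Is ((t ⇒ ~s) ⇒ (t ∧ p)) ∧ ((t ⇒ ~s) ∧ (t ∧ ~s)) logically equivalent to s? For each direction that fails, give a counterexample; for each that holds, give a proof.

[⇒] This fails. Under t = T, s = F, p = T, the left side is true but the right side is false.

[⇐] This fails. Under t = F, s = T, p = F, the left side is false but the right side is true.

(⇒) fails and (⇐) fails.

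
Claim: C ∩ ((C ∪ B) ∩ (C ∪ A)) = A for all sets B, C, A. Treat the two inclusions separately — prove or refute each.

(⊆) fails and (⊇) fails.

(⊆) This inclusion fails. Take B = ∅, C = {1}, A = ∅; then 1 ∈ C ∩ ((C ∪ B) ∩ (C ∪ A)) but 1 ∉ A.

(⊇) This inclusion fails. Take B = ∅, C = ∅, A = {1}; then 1 ∈ A but 1 ∉ C ∩ ((C ∪ B) ∩ (C ∪ A)).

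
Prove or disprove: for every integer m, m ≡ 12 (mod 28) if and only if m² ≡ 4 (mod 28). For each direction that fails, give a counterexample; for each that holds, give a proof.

Forward direction. Suppose m ≡ 12 (mod 28). Write m = 28j + 12. Then (28j + 12)² = 784j² + 672j + 144 = 28(28j² + 24j + 5) + 4, so m² ≡ 4 (mod 28).

Converse. This fails: take m = 2. Then 2² = 4 ≡ 4 (mod 28), yet 2 ≡ 2 (mod 28), not 12.

Not equivalent: only (⇒) holds.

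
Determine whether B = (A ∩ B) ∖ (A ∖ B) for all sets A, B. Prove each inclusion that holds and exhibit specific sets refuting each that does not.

(⊆) This inclusion fails. Take A = ∅, B = {1}; then 1 ∈ B but 1 ∉ (A ∩ B) ∖ (A ∖ B).

(⊇) Let x ∈ (A ∩ B) ∖ (A ∖ B). Then x ∈ A ∩ B, from which x ∈ B.

(⊆) fails; (⊇) holds.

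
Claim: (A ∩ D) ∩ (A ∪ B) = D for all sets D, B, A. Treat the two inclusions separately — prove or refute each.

Forward inclusion. Let x ∈ (A ∩ D) ∩ (A ∪ B). Then either x ∈ D ∩ A and x ∉ B; or x ∈ D ∩ B ∩ A. In each case x ∈ D, so (A ∩ D) ∩ (A ∪ B) ⊆ D.

Reverse inclusion. This inclusion fails. Take D = {1}, B = ∅, A = ∅; then 1 ∈ D but 1 ∉ (A ∩ D) ∩ (A ∪ B).

(⊆) holds; (⊇) fails.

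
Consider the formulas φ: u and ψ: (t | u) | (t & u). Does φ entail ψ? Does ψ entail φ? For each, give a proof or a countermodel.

Not equivalent: only (⇒) holds.

[⇒] Assume the antecedent. If u is true, (t | u) | (t & u) reduces to true regardless of the other variables. If u is false, the antecedent cannot hold. Either way (t | u) | (t & u) holds.

[⇐] This fails. Under u = F, t = T, the left side is false but the right side is true.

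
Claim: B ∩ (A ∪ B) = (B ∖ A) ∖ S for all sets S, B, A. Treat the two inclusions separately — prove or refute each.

(⊆) This inclusion fails. Take S = {1}, B = {1}, A = ∅; then 1 ∈ B ∩ (A ∪ B) but 1 ∉ (B ∖ A) ∖ S.

(⊇) Let x ∈ (B ∖ A) ∖ S. Then x ∈ B and x ∉ S, A, from which x ∈ B ∩ (A ∪ B).

Only the reverse inclusion holds.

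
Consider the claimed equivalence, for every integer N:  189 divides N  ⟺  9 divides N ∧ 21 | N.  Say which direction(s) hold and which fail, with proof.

The forward direction holds; the converse fails.

[⇐] This fails: take N = 63. Both 9 ∣ 63 and 21 ∣ 63, yet 63 is not a multiple of 189 (since 63 = 0·189 + 63), so 189 ∤ 63.

[⇒] If 189 ∣ N, write N = 189q. Since 189 = 21·9, N = 9·(21q), so 9 ∣ N; and since 189 = 9·21, N = 21·(9q), so 21 ∣ N.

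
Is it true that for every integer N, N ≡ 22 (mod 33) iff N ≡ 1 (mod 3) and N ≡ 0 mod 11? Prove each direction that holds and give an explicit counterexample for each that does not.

The biconditional holds.

(⟹) Suppose N ≡ 22 (mod 33); write N = 33j + 22. Since 3 ∣ 33, reducing mod 3 gives N ≡ 22 ≡ 1 (mod 3); since 11 ∣ 33, reducing mod 11 gives N ≡ 22 ≡ 0 (mod 11).

(⟸) Conversely, if N ≡ 1 (mod 3) and N ≡ 0 (mod 11), then by the Chinese remainder theorem N ≡ 22 (mod 33). This is exactly N ≡ 22 (mod 33).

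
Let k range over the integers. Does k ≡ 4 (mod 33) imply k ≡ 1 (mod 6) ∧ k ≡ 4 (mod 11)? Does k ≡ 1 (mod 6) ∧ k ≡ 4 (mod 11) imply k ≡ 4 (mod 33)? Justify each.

(→) This fails: k = 4 gives 4 ≡ 4 (mod 33) but 4 ≡ 4 (mod 6), so the conjunction on the right does not hold.

(←) Conversely, if k ≡ 1 (mod 6) and k ≡ 4 (mod 11), then by the Chinese remainder theorem k ≡ 37 (mod 66). Since 37 ≡ 4 (mod 33) and 33 ∣ 66, we get k ≡ 4 (mod 33).

(⇒) fails; (⇐) holds.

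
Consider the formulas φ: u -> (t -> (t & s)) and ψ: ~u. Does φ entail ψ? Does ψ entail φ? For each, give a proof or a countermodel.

(⟹) This fails. Under t = F, s = F, u = T, the left side is true but the right side is false.

(⟸) Assume the antecedent. If t is true, the antecedent forces (t = T, s = F, u = F) or (t = T, s = T, u = F), and u -> (t -> (t & s)) holds there. If t is false, u -> (t -> (t & s)) reduces to true regardless of the other variables. Either way u -> (t -> (t & s)) holds.

Only the converse holds.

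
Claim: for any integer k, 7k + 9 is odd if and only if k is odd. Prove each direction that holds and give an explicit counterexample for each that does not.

[⇒] This fails: k = 2 gives 7k + 9 = 23, which is odd, but 2 is even, not odd.

[⇐] This also fails: k = 7 is odd, but 7k + 9 = 58 is even, not odd.

(⇒) fails and (⇐) fails.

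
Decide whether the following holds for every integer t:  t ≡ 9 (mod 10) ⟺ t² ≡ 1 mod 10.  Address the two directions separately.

Only the forward direction holds.

(←) This fails: take t = 1. Then 1² = 1 ≡ 1 (mod 10), yet 1 ≡ 1 (mod 10), not 9.

(→) Suppose t ≡ 9 (mod 10). Write t = 10j + 9. Then (10j + 9)² = 100j² + 180j + 81 = 10(10j² + 18j + 8) + 1, so t² ≡ 1 (mod 10).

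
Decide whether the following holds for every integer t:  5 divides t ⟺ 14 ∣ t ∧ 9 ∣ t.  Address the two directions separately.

Forward direction. This fails: take t = 5. Certainly 5 ∣ 5, but 14 ∤ 5.

Converse. This fails: take t = 126. Both 14 ∣ 126 and 9 ∣ 126, yet 126 is not a multiple of 5 (since 126 = 25·5 + 1), so 5 ∤ 126.

Neither implication holds.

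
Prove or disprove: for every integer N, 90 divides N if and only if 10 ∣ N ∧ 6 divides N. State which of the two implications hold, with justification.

(⟹) If 90 ∣ N, write N = 90q. Since 90 = 9·10, N = 10·(9q), so 10 ∣ N; and since 90 = 15·6, N = 6·(15q), so 6 ∣ N.

(⟸) This fails: take N = 30. Both 10 ∣ 30 and 6 ∣ 30, yet 30 is not a multiple of 90 (since 30 = 0·90 + 30), so 90 ∤ 30.

(⇒) holds; (⇐) fails.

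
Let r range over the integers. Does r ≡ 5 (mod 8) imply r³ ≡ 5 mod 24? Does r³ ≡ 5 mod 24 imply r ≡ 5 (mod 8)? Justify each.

(→) This fails: take r = 13. Then 13 ≡ 5 (mod 8), but 13³ = 2197 ≡ 13 (mod 24), not 5.

(←) Conversely, the residues r modulo 24 with r³ ≡ 5 (mod 24) are exactly {5}, and each is ≡ 5 (mod 8).

Only the reverse direction holds.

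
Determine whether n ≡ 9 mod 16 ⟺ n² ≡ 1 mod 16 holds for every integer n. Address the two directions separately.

(⇒) Suppose n ≡ 9 mod 16. Write n = 16j + 9. Then (16j + 9)² = 256j² + 288j + 81 = 16(16j² + 18j + 5) + 1, so n² ≡ 1 (mod 16).

(⇐) This fails: take n = 1. Then 1² = 1 ≡ 1 (mod 16), yet 1 ≡ 1 (mod 16), not 9.

The forward direction holds; the converse fails.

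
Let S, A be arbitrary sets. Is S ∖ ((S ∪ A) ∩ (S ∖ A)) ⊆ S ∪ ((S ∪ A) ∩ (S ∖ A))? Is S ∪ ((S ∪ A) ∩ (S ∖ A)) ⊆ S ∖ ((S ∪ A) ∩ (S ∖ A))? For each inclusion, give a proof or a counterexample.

Forward inclusion. Let x ∈ S ∖ ((S ∪ A) ∩ (S ∖ A)). Then x ∈ S ∩ A, from which x ∈ S ∪ ((S ∪ A) ∩ (S ∖ A)).

Reverse inclusion. This inclusion fails. Take S = {1}, A = ∅; then 1 ∈ S ∪ ((S ∪ A) ∩ (S ∖ A)) but 1 ∉ S ∖ ((S ∪ A) ∩ (S ∖ A)).

(⊆) holds; (⊇) fails.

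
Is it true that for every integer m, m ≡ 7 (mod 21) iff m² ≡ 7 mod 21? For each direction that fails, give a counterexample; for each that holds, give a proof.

Only the forward direction holds.

(→) Suppose m ≡ 7 (mod 21). Write m = 21j + 7. Then (21j + 7)² = 441j² + 294j + 49 = 21(21j² + 14j + 2) + 7, so m² ≡ 7 (mod 21).

(←) This fails: take m = 14. Then 14² = 196 ≡ 7 (mod 21), yet 14 ≡ 14 (mod 21), not 7.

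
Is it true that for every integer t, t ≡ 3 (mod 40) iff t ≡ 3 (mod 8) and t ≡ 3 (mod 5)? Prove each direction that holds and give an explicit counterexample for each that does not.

(⇐) If t ≡ 3 (mod 8) and t ≡ 3 (mod 5), then by the Chinese remainder theorem t ≡ 3 (mod 40). This is exactly t ≡ 3 (mod 40).

(⇒) Suppose t ≡ 3 (mod 40); write t = 40j + 3. Since 8 ∣ 40, reducing mod 8 gives t ≡ 3 (mod 8); since 5 ∣ 40, reducing mod 5 gives t ≡ 3 (mod 5).

Both directions hold.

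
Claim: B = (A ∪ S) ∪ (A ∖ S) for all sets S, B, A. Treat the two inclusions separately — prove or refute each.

Forward inclusion. This inclusion fails. Take S = ∅, B = {1}, A = ∅; then 1 ∈ B but 1 ∉ (A ∪ S) ∪ (A ∖ S).

Reverse inclusion. This inclusion fails. Take S = {1}, B = ∅, A = ∅; then 1 ∈ (A ∪ S) ∪ (A ∖ S) but 1 ∉ B.

(⊆) fails and (⊇) fails.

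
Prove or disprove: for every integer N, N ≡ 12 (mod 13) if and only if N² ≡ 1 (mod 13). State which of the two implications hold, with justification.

(⟹) Suppose N ≡ 12 (mod 13). Write N = 13j + 12. Then (13j + 12)² = 169j² + 312j + 144 = 13(13j² + 24j + 11) + 1, so N² ≡ 1 (mod 13).

(⟸) This fails: take N = 1. Then 1² = 1 ≡ 1 (mod 13), yet 1 ≡ 1 (mod 13), not 12.

Only the forward direction holds.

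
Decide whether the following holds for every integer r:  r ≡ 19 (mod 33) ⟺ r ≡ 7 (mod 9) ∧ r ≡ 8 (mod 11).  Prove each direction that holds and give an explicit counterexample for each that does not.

Forward direction. This fails: r = 19 gives 19 ≡ 19 (mod 33) but 19 ≡ 1 (mod 9), so the conjunction on the right does not hold.

Converse. If r ≡ 7 (mod 9) and r ≡ 8 (mod 11), then by the Chinese remainder theorem r ≡ 52 (mod 99). Since 52 ≡ 19 (mod 33) and 33 ∣ 99, we get r ≡ 19 (mod 33).

The forward direction fails; the converse holds.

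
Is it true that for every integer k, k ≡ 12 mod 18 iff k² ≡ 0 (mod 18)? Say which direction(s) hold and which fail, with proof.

Only the forward implication holds.

(⟹) Suppose k ≡ 12 mod 18. Write k = 18j + 12. Then (18j + 12)² = 324j² + 432j + 144 = 18(18j² + 24j + 8) + 0, so k² ≡ 0 (mod 18).

(⟸) This fails: take k = 0. Then 0² = 0 ≡ 0 (mod 18), yet 0 ≡ 0 (mod 18), not 12.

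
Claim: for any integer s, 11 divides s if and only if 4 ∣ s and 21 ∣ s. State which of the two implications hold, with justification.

Neither implication holds.

Forward direction. This fails: take s = 11. Certainly 11 ∣ 11, but 4 ∤ 11.

Converse. This fails: take s = 84. Both 4 ∣ 84 and 21 ∣ 84, yet 84 is not a multiple of 11 (since 84 = 7·11 + 7), so 11 ∤ 84.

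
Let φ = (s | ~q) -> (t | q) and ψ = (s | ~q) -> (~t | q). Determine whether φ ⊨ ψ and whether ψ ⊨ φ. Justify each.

(⇒) fails and (⇐) fails.

(⟹) This fails. Under q = F, s = F, t = T, the left side is true but the right side is false.

(⟸) This fails. Under q = F, s = F, t = F, the left side is false but the right side is true.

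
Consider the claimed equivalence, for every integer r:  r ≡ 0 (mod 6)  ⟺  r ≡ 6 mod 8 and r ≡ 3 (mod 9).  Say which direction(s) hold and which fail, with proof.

(⇒) fails; (⇐) holds.

(⇒) This fails: r = 0 gives 0 ≡ 0 (mod 6) but 0 ≡ 0 (mod 8), so the conjunction on the right does not hold.

(⇐) Conversely, if r ≡ 6 (mod 8) and r ≡ 3 (mod 9), then by the Chinese remainder theorem r ≡ 30 (mod 72). Since 30 ≡ 0 (mod 6) and 6 ∣ 72, we get r ≡ 0 (mod 6).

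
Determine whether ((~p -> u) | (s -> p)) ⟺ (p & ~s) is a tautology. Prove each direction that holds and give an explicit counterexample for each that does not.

The forward direction fails; the converse holds.

(⟸) Assume the antecedent. If u is true, (~p -> u) | (s -> p) reduces to true regardless of the other variables. If u is false, the antecedent forces (u = F, s = F, p = T), and (~p -> u) | (s -> p) holds there. Either way (~p -> u) | (s -> p) holds.

(⟹) This fails. Under u = F, s = F, p = F, the left side is true but the right side is false.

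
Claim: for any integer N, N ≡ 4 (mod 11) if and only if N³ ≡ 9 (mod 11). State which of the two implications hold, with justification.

Both directions hold; the statement is true.

Forward direction. Suppose N ≡ 4 (mod 11). Write N = 11j + 4. Then (11j + 4)³ = 1331j³ + 1452j² + 528j + 64 = 11(121j³ + 132j² + 48j + 5) + 9, so N³ ≡ 9 (mod 11).

Converse. For the converse, argue contrapositively. If N ≢ 4 (mod 11), then N is congruent to one of 0, 1, 2, 3, 5, 6, 7, 8, 9, 10 modulo 11, and these give N³ ≡ 0, 1, 8, 5, 4, 7, 2, 6, 3, 10 respectively — never 9.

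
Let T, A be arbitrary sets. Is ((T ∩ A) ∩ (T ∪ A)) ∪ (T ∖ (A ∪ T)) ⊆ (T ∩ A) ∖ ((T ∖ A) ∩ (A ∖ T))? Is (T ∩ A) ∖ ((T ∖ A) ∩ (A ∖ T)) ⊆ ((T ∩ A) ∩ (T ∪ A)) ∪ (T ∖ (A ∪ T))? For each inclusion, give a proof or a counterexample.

Both inclusions hold.

(⊆) Let x ∈ ((T ∩ A) ∩ (T ∪ A)) ∪ (T ∖ (A ∪ T)). Then x ∈ T ∩ A, from which x ∈ (T ∩ A) ∖ ((T ∖ A) ∩ (A ∖ T)).

(⊇) Let x ∈ (T ∩ A) ∖ ((T ∖ A) ∩ (A ∖ T)). Then x ∈ T ∩ A, from which x ∈ ((T ∩ A) ∩ (T ∪ A)) ∪ (T ∖ (A ∪ T)).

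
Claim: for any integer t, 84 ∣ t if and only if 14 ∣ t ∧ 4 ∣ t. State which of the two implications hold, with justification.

Not equivalent: only (⇒) holds.

[⇒] If 84 ∣ t, write t = 84q. Since 84 = 6·14, t = 14·(6q), so 14 ∣ t; and since 84 = 21·4, t = 4·(21q), so 4 ∣ t.

[⇐] This fails: take t = 28. Both 14 ∣ 28 and 4 ∣ 28, yet 28 is not a multiple of 84 (since 28 = 0·84 + 28), so 84 ∤ 28.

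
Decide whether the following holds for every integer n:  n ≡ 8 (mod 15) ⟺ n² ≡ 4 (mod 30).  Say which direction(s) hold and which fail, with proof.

Both directions fail.

Forward direction. This fails: take n = 23. Then 23 ≡ 8 (mod 15), but 23² = 529 ≡ 19 (mod 30), not 4.

Converse. This fails: take n = 2. Then 2² = 4 ≡ 4 (mod 30), yet 2 ≡ 2 (mod 15), not 8.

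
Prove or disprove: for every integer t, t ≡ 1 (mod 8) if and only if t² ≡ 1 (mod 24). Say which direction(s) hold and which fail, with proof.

(⇒) This fails: take t = 9. Then 9 ≡ 1 (mod 8), but 9² = 81 ≡ 9 (mod 24), not 1.

(⇐) This fails: take t = 5. Then 5² = 25 ≡ 1 (mod 24), yet 5 ≡ 5 (mod 8), not 1.

Neither direction holds.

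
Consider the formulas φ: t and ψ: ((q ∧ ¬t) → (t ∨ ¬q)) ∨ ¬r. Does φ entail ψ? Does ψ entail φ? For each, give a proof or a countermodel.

Only the forward direction holds.

(⟹) Assume the antecedent. If q is true, the antecedent forces (q = T, r = F, t = T) or (q = T, r = T, t = T), and ((q ∧ ¬t) → (t ∨ ¬q)) ∨ ¬r holds there. If q is false, ((q ∧ ¬t) → (t ∨ ¬q)) ∨ ¬r reduces to true regardless of the other variables. Either way ((q ∧ ¬t) → (t ∨ ¬q)) ∨ ¬r holds.

(⟸) This fails. Under q = F, r = F, t = F, the left side is false but the right side is true.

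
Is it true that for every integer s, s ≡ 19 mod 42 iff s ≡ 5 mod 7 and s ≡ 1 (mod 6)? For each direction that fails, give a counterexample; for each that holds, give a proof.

(→) Suppose s ≡ 19 (mod 42); write s = 42j + 19. Since 7 ∣ 42, reducing mod 7 gives s ≡ 19 ≡ 5 (mod 7); since 6 ∣ 42, reducing mod 6 gives s ≡ 19 ≡ 1 (mod 6).

(←) Conversely, if s ≡ 5 (mod 7) and s ≡ 1 (mod 6), then by the Chinese remainder theorem s ≡ 19 (mod 42). This is exactly s ≡ 19 (mod 42).

Both implications hold.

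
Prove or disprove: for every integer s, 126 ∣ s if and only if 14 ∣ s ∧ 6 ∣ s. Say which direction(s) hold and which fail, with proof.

[⇒] If 126 ∣ s, write s = 126q. Since 126 = 9·14, s = 14·(9q), so 14 ∣ s; and since 126 = 21·6, s = 6·(21q), so 6 ∣ s.

[⇐] This fails: take s = 42. Both 14 ∣ 42 and 6 ∣ 42, yet 42 is not a multiple of 126 (since 42 = 0·126 + 42), so 126 ∤ 42.

Only the forward direction holds.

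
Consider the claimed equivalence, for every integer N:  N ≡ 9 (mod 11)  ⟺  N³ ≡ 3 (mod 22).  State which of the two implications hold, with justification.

(→) This fails: take N = 20. Then 20 ≡ 9 (mod 11), but 20³ = 8000 ≡ 14 (mod 22), not 3.

(←) Conversely, the residues r modulo 22 with r³ ≡ 3 (mod 22) are exactly {9}, and each is ≡ 9 (mod 11).

Not equivalent: only (⇐) holds.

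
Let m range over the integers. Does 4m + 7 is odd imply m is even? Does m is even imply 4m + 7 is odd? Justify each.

The forward direction fails; the converse holds.

(⇒) This fails: take m = 3. Then 4m + 7 = 19, which is odd, yet m = 3 is odd, not even.

(⇐) Suppose m is even. Since 4 is even, 4m is even for every m, so 4m + 7 has the same parity as 7, which is odd. Hence 4m + 7 is odd.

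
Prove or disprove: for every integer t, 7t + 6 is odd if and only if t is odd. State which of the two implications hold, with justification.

(→) Suppose 7t + 6 is odd. Since 7 is odd, 7t and t have the same parity, so 7t + 6 ≡ t + 6 (mod 2). As 6 is even, 7t + 6 is odd exactly when t is odd. Thus t is odd.

(←) Conversely, suppose t is odd; write t = 2j + 1. Then 7t + 6 = 7·(2j + 1) + 6 = 2·7j + 13, which is odd.

Equivalent; both directions hold.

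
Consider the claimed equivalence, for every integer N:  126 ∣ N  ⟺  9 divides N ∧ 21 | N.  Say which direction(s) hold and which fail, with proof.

(⇒) holds; (⇐) fails.

Forward direction. If 126 ∣ N, write N = 126q. Since 126 = 14·9, N = 9·(14q), so 9 ∣ N; and since 126 = 6·21, N = 21·(6q), so 21 ∣ N.

Converse. This fails: take N = 63. Both 9 ∣ 63 and 21 ∣ 63, yet 63 is not a multiple of 126 (since 63 = 0·126 + 63), so 126 ∤ 63.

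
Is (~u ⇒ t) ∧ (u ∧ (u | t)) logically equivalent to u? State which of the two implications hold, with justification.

Both implications hold.

(⟹) Assume the antecedent. If u is true, u reduces to true regardless of the other variables. If u is false, the antecedent cannot hold. Either way u holds.

(⟸) Assume the antecedent. If u is true, (~u ⇒ t) ∧ (u ∧ (u | t)) reduces to true regardless of the other variables. If u is false, the antecedent cannot hold. Either way (~u ⇒ t) ∧ (u ∧ (u | t)) holds.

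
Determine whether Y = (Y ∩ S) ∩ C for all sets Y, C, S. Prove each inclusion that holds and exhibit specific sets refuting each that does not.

Only the reverse inclusion holds.

Forward inclusion. This inclusion fails. Take Y = {1}, C = ∅, S = ∅; then 1 ∈ Y but 1 ∉ (Y ∩ S) ∩ C.

Reverse inclusion. Let x ∈ (Y ∩ S) ∩ C. Then x ∈ Y ∩ C ∩ S, from which x ∈ Y.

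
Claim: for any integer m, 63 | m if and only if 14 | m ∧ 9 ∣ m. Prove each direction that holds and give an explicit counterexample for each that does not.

Forward direction. This fails: take m = 63. Certainly 63 ∣ 63, but 14 ∤ 63.

Converse. Suppose 14 ∣ m and 9 ∣ m. Any common multiple of 14 and 9 is a multiple of their lcm; here gcd(14, 9) = 1, so lcm(14, 9) = 14·9 = 126, so 126 ∣ m. Since 63 ∣ 126, it follows that 63 ∣ m.

The forward direction fails; the converse holds.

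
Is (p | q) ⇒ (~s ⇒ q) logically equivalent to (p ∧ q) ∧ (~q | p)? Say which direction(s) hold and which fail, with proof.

[⇒] This fails. Under s = F, q = F, p = F, the left side is true but the right side is false.

[⇐] Assume the antecedent. If s is true, (p | q) ⇒ (~s ⇒ q) reduces to true regardless of the other variables. If s is false, the antecedent forces (s = F, q = T, p = T), and (p | q) ⇒ (~s ⇒ q) holds there. Either way (p | q) ⇒ (~s ⇒ q) holds.

The forward direction fails; the converse holds.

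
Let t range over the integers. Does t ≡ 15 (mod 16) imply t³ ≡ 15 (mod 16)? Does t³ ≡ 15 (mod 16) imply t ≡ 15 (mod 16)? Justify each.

The biconditional holds.

(←) Suppose t³ ≡ 15 (mod 16). The only residue r in {0, …, 15} with r³ ≡ 15 (mod 16) is r = 15, so t ≡ 15 (mod 16).

(→) Suppose t ≡ 15 (mod 16). Write t = 16j + 15. Then (16j + 15)³ = 4096j³ + 11520j² + 10800j + 3375 = 16(256j³ + 720j² + 675j + 210) + 15, so t³ ≡ 15 (mod 16).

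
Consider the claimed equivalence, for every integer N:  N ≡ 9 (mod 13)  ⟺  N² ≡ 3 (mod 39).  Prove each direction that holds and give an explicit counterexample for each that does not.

Both directions fail.

(→) This fails: take N = 22. Then 22 ≡ 9 (mod 13), but 22² = 484 ≡ 16 (mod 39), not 3.

(←) This fails: take N = 30. Then 30² = 900 ≡ 3 (mod 39), yet 30 ≡ 4 (mod 13), not 9.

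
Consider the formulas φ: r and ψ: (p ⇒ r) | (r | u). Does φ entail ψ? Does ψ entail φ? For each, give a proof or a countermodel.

[⇒] Assume the antecedent. If u is true, (p ⇒ r) | (r | u) reduces to true regardless of the other variables. If u is false, the antecedent forces (u = F, r = T, p = F) or (u = F, r = T, p = T), and (p ⇒ r) | (r | u) holds there. Either way (p ⇒ r) | (r | u) holds.

[⇐] This fails. Under u = F, r = F, p = F, the left side is false but the right side is true.

Only the forward implication holds.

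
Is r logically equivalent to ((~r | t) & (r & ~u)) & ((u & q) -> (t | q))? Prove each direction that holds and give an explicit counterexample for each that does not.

The forward direction fails; the converse holds.

Forward direction. This fails. Under q = F, t = F, r = T, u = F, the left side is true but the right side is false.

Converse. Assume the antecedent. If q is true, the antecedent forces (q = T, t = T, r = T, u = F), and r holds there. If q is false, the antecedent forces (q = F, t = T, r = T, u = F), and r holds there. Either way r holds.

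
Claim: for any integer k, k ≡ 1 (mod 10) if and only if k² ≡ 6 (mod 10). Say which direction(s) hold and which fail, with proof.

(⇒) fails and (⇐) fails.

(→) This fails: take k = 1. Then 1 ≡ 1 (mod 10), but 1² = 1 ≡ 1 (mod 10), not 6.

(←) This fails: take k = 4. Then 4² = 16 ≡ 6 (mod 10), yet 4 ≡ 4 (mod 10), not 1.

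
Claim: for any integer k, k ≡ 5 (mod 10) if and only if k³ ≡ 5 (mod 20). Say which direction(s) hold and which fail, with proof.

[⇐] The residues r modulo 20 with r³ ≡ 5 (mod 20) are exactly {5}, and each is ≡ 5 (mod 10).

[⇒] This fails: take k = 15. Then 15 ≡ 5 (mod 10), but 15³ = 3375 ≡ 15 (mod 20), not 5.

The forward direction fails; the converse holds.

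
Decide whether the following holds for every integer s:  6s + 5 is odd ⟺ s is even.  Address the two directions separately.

Only the converse holds.

Forward direction. This fails: take s = 7. Then 6s + 5 = 47, which is odd, yet s = 7 is odd, not even.

Converse. Suppose s is even. Since 6 is even, 6s is even for every s, so 6s + 5 has the same parity as 5, which is odd. Hence 6s + 5 is odd.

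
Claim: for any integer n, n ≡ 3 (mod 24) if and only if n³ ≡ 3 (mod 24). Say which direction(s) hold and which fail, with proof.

[⇐] Suppose n³ ≡ 3 (mod 24). The only residue r in {0, …, 23} with r³ ≡ 3 (mod 24) is r = 3, so n ≡ 3 (mod 24).

[⇒] Suppose n ≡ 3 (mod 24). Write n = 24j + 3. Then (24j + 3)³ = 13824j³ + 5184j² + 648j + 27 = 24(576j³ + 216j² + 27j + 1) + 3, so n³ ≡ 3 (mod 24).

Equivalent; both directions hold.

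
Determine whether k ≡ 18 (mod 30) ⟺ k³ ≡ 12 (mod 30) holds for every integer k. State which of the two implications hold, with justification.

Both directions hold; the statement is true.

(→) Suppose k ≡ 18 (mod 30). Write k = 30j + 18. Then (30j + 18)³ = 27000j³ + 48600j² + 29160j + 5832 = 30(900j³ + 1620j² + 972j + 194) + 12, so k³ ≡ 12 (mod 30).

(←) Conversely, suppose k³ ≡ 12 (mod 30). The only residue r in {0, …, 29} with r³ ≡ 12 (mod 30) is r = 18, so k ≡ 18 (mod 30).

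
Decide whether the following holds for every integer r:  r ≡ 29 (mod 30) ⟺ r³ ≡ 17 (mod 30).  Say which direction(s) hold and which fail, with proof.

Neither implication holds.

[⇒] This fails: take r = 29. Then 29 ≡ 29 (mod 30), but 29³ = 24389 ≡ 29 (mod 30), not 17.

[⇐] This fails: take r = 23. Then 23³ = 12167 ≡ 17 (mod 30), yet 23 ≡ 23 (mod 30), not 29.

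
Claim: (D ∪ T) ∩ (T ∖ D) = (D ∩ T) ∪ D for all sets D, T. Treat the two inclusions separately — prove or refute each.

(⊆) fails and (⊇) fails.

Forward inclusion. This inclusion fails. Take D = ∅, T = {1}; then 1 ∈ (D ∪ T) ∩ (T ∖ D) but 1 ∉ (D ∩ T) ∪ D.

Reverse inclusion. This inclusion fails. Take D = {1}, T = ∅; then 1 ∈ (D ∩ T) ∪ D but 1 ∉ (D ∪ T) ∩ (T ∖ D).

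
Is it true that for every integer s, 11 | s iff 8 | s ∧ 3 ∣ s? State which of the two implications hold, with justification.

Neither implication holds.

(→) This fails: take s = 11. Certainly 11 ∣ 11, but 8 ∤ 11.

(←) This fails: take s = 24. Both 8 ∣ 24 and 3 ∣ 24, yet 24 is not a multiple of 11 (since 24 = 2·11 + 2), so 11 ∤ 24.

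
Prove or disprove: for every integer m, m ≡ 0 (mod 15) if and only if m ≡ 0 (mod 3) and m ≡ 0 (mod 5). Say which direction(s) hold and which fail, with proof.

(⟹) Suppose m ≡ 0 (mod 15); write m = 15j + 0. Since 3 ∣ 15, reducing mod 3 gives m ≡ 0 (mod 3); since 5 ∣ 15, reducing mod 5 gives m ≡ 0 (mod 5).

(⟸) Conversely, if m ≡ 0 (mod 3) and m ≡ 0 (mod 5), then by the Chinese remainder theorem m ≡ 0 (mod 15). This is exactly m ≡ 0 (mod 15).

The biconditional holds.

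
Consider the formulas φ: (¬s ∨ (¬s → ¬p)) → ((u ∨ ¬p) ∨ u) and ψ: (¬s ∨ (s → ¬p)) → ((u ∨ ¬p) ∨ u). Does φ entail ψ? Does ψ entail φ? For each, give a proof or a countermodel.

Forward direction. Assume the antecedent. If u is true, the consequent reduces to true regardless of the other variables. If u is false, the antecedent forces (u = F, p = F, s = F) or (u = F, p = F, s = T), and the consequent holds there. Either way the consequent holds.

Converse. This fails. Under u = F, p = T, s = T, the left side is false but the right side is true.

Only the forward implication holds.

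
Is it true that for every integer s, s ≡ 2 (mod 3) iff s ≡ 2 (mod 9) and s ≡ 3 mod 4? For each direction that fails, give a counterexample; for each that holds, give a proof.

(⟹) This fails: s = 32 gives 32 ≡ 2 (mod 3) but 32 ≡ 5 (mod 9), so the conjunction on the right does not hold.

(⟸) Conversely, if s ≡ 2 (mod 9) and s ≡ 3 (mod 4), then by the Chinese remainder theorem s ≡ 11 (mod 36). Since 11 ≡ 2 (mod 3) and 3 ∣ 36, we get s ≡ 2 (mod 3).

Only the converse holds.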